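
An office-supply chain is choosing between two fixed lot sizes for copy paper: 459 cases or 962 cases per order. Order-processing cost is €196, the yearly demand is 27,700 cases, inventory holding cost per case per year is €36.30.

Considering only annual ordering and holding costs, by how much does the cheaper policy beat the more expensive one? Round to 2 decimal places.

€2,944.79

For each Q, cost = (D/Q)·S + (Q/2)·H.
TC(459) = (27,700/459)×196 + (459/2)×36.3 = €20,159.17
TC(962) = (27,700/962)×196 + (962/2)×36.3 = €23,103.96
Lots of 459 are cheaper by €2,944.79.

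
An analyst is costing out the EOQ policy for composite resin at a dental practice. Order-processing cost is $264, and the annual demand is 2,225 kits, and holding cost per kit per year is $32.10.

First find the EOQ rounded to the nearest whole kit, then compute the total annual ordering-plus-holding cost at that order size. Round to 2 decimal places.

$6,140.94

2DS/H = 2·2,225·264/32.1 = 36,598.13
EOQ = √36,598.13 ≈ 191.31 → Q = 191 kits
Ordering: D/Q × S = 2,225/191 × $264 = $3,075.39
Holding:  Q/2 × H = 191/2 × $32.1 = $3,065.55
Total = $3,075.39 + $3,065.55 = $6,140.94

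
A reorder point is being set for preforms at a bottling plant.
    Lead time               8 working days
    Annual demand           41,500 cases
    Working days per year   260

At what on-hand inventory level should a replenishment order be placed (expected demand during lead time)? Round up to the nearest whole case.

1,277 cases

Daily demand d = 41,500 / 260 = 159.615 cases/day
Demand during lead time = 159.615 × 8 = 1,276.92
Reorder point = 1,276.92 → round up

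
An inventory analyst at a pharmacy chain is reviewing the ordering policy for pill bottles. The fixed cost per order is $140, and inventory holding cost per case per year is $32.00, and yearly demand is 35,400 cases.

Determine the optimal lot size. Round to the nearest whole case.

Q* = √(2·D·S / H) = √(2·35,400·140 / 32) = √309,750.0 ≈ 556.55

557 cases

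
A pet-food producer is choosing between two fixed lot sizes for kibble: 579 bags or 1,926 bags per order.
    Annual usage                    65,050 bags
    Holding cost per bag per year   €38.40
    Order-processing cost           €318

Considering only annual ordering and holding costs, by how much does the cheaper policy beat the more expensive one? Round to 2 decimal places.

€875.80

Annual cost at Q: ordering D·S/Q plus holding Q·H/2.
TC(579) = (65,050/579)×318 + (579/2)×38.4 = €46,843.74
TC(1,926) = (65,050/1,926)×318 + (1,926/2)×38.4 = €47,719.54
Lots of 579 are cheaper by €875.80.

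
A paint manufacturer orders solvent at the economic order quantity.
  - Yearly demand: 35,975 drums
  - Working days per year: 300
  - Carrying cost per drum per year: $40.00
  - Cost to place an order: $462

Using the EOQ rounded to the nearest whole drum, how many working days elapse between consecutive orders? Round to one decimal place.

2DS/H = 2·35,975·462/40 = 831,022.50
EOQ = √831,022.50 ≈ 911.60 → Q = 912 drums
Days between orders = 300 / (D/Q) = 300 / 39.446 ≈ 7.605

7.6 days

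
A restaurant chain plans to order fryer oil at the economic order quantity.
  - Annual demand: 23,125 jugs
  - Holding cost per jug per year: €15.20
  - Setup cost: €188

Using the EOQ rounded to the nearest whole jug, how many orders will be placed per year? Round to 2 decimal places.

30.59 orders per year

Q* = √(2·D·S / H) = √(2·23,125·188 / 15.2) = √572,039.5 ≈ 756.33 → Q = 756
N = D/Q = 23,125/756 ≈ 30.589 orders/yr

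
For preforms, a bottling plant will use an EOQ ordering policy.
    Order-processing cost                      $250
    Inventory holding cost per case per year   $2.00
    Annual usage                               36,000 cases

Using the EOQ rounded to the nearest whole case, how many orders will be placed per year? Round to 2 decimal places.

Optimal lot size Q* = (2 × 36,000 × $250 / $2)^½ ≈ 3,000.00 → Q = 3,000
N = D/Q = 36,000/3,000 ≈ 12.000 orders/yr

12.00 orders per year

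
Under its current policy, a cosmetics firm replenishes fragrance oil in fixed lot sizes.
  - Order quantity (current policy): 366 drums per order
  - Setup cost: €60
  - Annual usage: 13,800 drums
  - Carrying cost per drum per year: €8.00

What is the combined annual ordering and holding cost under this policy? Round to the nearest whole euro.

€3,726

Annual ordering cost = (D/Q)·S = (13,800/366) × 60 = €2,262.30
Annual holding cost  = (Q/2)·H = (366/2) × 8 = €1,464.00
Total = €2,262.30 + €1,464.00 = €3,726.30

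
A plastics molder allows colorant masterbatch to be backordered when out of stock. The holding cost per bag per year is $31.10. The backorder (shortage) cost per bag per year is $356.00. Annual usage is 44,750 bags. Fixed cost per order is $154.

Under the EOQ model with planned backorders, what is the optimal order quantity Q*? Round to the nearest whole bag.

694 bags

Basic EOQ = √(2·44,750·154/31.1) = 665.720
Backorder adjustment √((H+b)/b) = √((31.1+356)/356) = 1.0428
Q* = 665.720 × 1.0428 ≈ 694.19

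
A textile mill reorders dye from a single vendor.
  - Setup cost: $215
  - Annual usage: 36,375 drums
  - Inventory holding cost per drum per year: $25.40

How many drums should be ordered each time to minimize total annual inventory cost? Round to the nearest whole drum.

785 drums

Q* = √(2·D·S / H) = √(2·36,375·215 / 25.4) = √615,797.2 ≈ 784.73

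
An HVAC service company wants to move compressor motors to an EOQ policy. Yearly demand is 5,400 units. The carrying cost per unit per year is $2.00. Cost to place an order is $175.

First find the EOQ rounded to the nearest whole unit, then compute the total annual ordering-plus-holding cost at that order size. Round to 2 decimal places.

$1,944.22

Optimal lot size Q* = (2 × 5,400 × $175 / $2)^½ ≈ 972.11 → Q = 972 units
Orders/yr = 5,400/972 = 5.556; ordering cost = 5.556 × $175 = $972.22
Average inventory = 972/2 = 486; holding cost = 486 × $2 = $972.00
Total = $972.22 + $972.00 = $1,944.22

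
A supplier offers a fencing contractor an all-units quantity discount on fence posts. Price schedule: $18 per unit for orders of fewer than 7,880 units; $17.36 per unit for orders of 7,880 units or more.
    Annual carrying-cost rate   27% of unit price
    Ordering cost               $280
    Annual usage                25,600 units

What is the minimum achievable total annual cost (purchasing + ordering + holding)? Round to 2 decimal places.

H₁ = 27%×$18 = $4.8600;  H₂ = 27%×$17.36 = $4.6872
EOQ₁ = √(2×25,600×280/4.8600) = 1,717.50  (< 7,880, feasible at tier 1)
EOQ₂ = √(2×25,600×280/4.6872) = 1,748.87  (< 7,880 → use Q = 7,880 at tier-2 price)
TC(tier 1 (EOQ₁), Q≈1,717.5) = $469,147.03
TC(tier 2, Q≈7,880.0) = $463,793.21
Minimum at tier 2: $463,793.21

$463,793.21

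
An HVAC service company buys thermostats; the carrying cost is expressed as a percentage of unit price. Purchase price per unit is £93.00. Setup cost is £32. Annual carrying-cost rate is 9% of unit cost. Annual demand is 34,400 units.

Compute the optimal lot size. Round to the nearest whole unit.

513 units

Holding cost per unit per year: H = 9% × £93 = £8.3700
2DS/H = 2·34,400·32/8.37 = 263,034.65
EOQ = √263,034.65 ≈ 512.87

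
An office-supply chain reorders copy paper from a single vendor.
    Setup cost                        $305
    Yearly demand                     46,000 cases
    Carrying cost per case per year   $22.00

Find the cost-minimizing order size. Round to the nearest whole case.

1,129 cases

Optimal lot size Q* = (2 × 46,000 × $305 / $22)^½ ≈ 1,129.36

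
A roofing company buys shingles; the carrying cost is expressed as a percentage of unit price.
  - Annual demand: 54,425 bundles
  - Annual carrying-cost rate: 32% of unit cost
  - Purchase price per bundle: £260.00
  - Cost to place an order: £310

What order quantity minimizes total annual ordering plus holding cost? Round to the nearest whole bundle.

637 bundles

H = i·C = 0.32 × £260 = £83.2000 per bundle-year
Q* = √(2·D·S / H) = √(2·54,425·310 / 83.2) = √405,570.9 ≈ 636.84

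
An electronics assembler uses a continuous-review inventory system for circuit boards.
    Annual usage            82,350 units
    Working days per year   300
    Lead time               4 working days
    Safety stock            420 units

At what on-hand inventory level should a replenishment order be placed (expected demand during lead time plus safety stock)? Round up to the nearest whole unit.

1,518 units

Daily demand d = 82,350 / 300 = 274.500 units/day
Demand during lead time = 274.500 × 4 = 1,098.00
Reorder point = 1,098.00 + 420 = 1,518.00 → round up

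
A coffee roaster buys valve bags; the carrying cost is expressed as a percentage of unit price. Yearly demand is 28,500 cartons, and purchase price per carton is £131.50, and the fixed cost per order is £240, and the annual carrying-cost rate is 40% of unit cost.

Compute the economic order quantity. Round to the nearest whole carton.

Carrying cost H = £131.5 × 40% = £52.6000/carton/yr
2DS/H = 2·28,500·240/52.6 = 260,076.05
EOQ = √260,076.05 ≈ 509.98

510 cartons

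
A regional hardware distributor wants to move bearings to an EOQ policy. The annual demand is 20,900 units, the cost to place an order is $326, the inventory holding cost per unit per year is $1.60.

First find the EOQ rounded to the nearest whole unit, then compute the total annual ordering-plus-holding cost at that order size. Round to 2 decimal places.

Q* = √(2·D·S / H) = √(2·20,900·326 / 1.6) = √8,516,750.0 ≈ 2,918.35 → Q = 2,918 units
Orders/yr = 20,900/2,918 = 7.162; ordering cost = 7.162 × $326 = $2,334.96
Average inventory = 2,918/2 = 1459; holding cost = 1459 × $1.6 = $2,334.40
Total = $2,334.96 + $2,334.40 = $4,669.36

$4,669.36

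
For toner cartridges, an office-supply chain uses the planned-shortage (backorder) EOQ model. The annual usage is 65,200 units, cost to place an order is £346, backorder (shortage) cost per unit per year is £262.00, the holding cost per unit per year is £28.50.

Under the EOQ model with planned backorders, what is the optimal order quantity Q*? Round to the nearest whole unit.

1,325 units

Q* = √(2DS/H) · √((H + b)/b)
   = √(2 × 65,200 × 346 / 28.5) · √((28.5 + 262) / 262)
   = 1,258.214 × 1.0530 ≈ 1,324.88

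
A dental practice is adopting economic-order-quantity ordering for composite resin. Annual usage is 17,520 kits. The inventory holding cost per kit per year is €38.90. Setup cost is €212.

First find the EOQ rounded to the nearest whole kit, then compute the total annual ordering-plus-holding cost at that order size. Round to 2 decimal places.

€16,999.06

Q* = √(2·D·S / H) = √(2·17,520·212 / 38.9) = √190,963.5 ≈ 436.99 → Q = 437 kits
Annual ordering cost = (D/Q)·S = (17,520/437) × 212 = €8,499.41
Annual holding cost  = (Q/2)·H = (437/2) × 38.9 = €8,499.65
Total = €8,499.41 + €8,499.65 = €16,999.06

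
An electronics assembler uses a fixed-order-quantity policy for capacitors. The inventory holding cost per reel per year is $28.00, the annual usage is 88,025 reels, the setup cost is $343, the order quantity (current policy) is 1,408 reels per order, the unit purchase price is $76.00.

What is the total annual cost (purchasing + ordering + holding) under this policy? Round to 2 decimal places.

$6,731,055.59

Orders/yr = 88,025/1,408 = 62.518; ordering cost = 62.518 × $343 = $21,443.59
Average inventory = 1,408/2 = 704; holding cost = 704 × $28 = $19,712.00
Purchase cost = D·C = 88,025 × 76 = $6,689,900.00
Total = $21,443.59 + $19,712.00 + $6,689,900.00 = $6,731,055.59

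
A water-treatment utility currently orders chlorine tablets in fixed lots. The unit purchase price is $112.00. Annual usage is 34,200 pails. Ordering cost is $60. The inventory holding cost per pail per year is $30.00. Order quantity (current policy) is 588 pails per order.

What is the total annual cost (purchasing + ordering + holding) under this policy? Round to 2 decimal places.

Orders/yr = 34,200/588 = 58.163; ordering cost = 58.163 × $60 = $3,489.80
Average inventory = 588/2 = 294; holding cost = 294 × $30 = $8,820.00
Purchase cost = D·C = 34,200 × 112 = $3,830,400.00
Total = $3,489.80 + $8,820.00 + $3,830,400.00 = $3,842,709.80

$3,842,709.80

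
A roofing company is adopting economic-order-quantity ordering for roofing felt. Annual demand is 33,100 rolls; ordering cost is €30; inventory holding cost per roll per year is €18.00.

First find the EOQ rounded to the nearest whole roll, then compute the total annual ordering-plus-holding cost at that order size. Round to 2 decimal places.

Q* = √(2·D·S / H) = √(2·33,100·30 / 18) = √110,333.3 ≈ 332.16 → Q = 332 rolls
Orders/yr = 33,100/332 = 99.699; ordering cost = 99.699 × €30 = €2,990.96
Average inventory = 332/2 = 166; holding cost = 166 × €18 = €2,988.00
Total = €2,990.96 + €2,988.00 = €5,978.96

€5,978.96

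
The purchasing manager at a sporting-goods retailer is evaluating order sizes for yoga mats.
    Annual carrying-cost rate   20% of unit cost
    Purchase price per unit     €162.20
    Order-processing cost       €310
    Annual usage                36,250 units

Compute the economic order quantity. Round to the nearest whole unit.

832 units

Holding cost per unit per year: H = 20% × €162.2 = €32.4400
2DS/H = 2·36,250·310/32.44 = 692,817.51
EOQ = √692,817.51 ≈ 832.36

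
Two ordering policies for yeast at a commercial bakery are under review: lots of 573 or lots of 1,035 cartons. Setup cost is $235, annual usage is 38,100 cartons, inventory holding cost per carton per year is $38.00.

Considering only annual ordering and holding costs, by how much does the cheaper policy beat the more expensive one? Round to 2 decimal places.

$1,803.07

TC(Q) = (D/Q)S + (Q/2)H
TC(573) = (38,100/573)×235 + (573/2)×38 = $26,512.65
TC(1,035) = (38,100/1,035)×235 + (1,035/2)×38 = $28,315.72
Lots of 573 are cheaper by $1,803.07.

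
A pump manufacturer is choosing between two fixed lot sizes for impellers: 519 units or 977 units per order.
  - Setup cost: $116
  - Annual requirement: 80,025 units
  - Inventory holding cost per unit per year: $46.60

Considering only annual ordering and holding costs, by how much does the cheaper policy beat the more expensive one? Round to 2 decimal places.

$2,286.71

Annual cost at Q: ordering D·S/Q plus holding Q·H/2.
TC(519) = (80,025/519)×116 + (519/2)×46.6 = $29,978.83
TC(977) = (80,025/977)×116 + (977/2)×46.6 = $32,265.53
Cheaper: Q = 519.  Difference = $2,286.71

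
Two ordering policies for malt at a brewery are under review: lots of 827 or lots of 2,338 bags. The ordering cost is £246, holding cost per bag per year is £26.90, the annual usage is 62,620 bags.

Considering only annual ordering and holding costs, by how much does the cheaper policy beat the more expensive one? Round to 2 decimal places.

For each Q, cost = (D/Q)·S + (Q/2)·H.
TC(827) = (62,620/827)×246 + (827/2)×26.9 = £29,750.14
TC(2,338) = (62,620/2,338)×246 + (2,338/2)×26.9 = £38,034.86
Lots of 827 are cheaper by £8,284.72.

£8,284.72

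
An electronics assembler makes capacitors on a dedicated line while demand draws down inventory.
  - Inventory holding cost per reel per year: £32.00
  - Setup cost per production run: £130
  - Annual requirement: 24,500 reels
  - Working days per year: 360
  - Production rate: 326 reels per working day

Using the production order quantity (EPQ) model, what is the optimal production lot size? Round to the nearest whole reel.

502 reels

Daily demand d = 24,500/360 = 68.056; p = 326; 1 − d/p = 0.79124
EPQ = √(2DS / (H(1 − d/p)))
    = √(2 × 24,500 × 130 / (32 × 0.79124)) ≈ 501.58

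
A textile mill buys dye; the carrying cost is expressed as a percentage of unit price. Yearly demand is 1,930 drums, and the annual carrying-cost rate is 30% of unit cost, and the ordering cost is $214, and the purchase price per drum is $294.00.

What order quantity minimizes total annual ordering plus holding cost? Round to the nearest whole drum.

Holding cost per drum per year: H = 30% × $294 = $88.2000
EOQ = √(2DS/H) = √(2 × 1,930 × 214 / 88.2)
    = √(9,365.53) ≈ 96.78

97 drums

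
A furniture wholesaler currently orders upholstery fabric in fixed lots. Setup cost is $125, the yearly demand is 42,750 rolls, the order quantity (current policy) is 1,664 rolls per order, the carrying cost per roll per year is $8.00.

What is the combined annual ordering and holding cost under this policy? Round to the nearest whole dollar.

Orders/yr = 42,750/1,664 = 25.691; ordering cost = 25.691 × $125 = $3,211.39
Average inventory = 1,664/2 = 832; holding cost = 832 × $8 = $6,656.00
Total = $3,211.39 + $6,656.00 = $9,867.39

$9,867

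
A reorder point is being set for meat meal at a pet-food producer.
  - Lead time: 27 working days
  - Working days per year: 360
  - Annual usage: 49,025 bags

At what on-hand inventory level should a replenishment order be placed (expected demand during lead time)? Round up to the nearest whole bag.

3,677 bags

Daily demand d = 49,025 / 360 = 136.181 bags/day
Demand during lead time = 136.181 × 27 = 3,676.87
Reorder point = 3,676.87 → round up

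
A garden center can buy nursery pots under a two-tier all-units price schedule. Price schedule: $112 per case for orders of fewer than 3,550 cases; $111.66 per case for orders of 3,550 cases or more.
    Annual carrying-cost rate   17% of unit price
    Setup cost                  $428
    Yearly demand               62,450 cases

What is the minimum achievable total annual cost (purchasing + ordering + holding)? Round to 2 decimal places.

$7,014,389.59

H₁ = 17%×$112 = $19.0400;  H₂ = 17%×$111.66 = $18.9822
EOQ₁ = √(2×62,450×428/19.0400) = 1,675.60  (< 3,550, feasible at tier 1)
EOQ₂ = √(2×62,450×428/18.9822) = 1,678.15  (< 3,550 → use Q = 3,550 at tier-2 price)
TC(tier 1 (EOQ₁), Q≈1,675.6) = $7,026,303.37
TC(tier 2, Q≈3,550.0) = $7,014,389.59
Minimum at tier 2: $7,014,389.59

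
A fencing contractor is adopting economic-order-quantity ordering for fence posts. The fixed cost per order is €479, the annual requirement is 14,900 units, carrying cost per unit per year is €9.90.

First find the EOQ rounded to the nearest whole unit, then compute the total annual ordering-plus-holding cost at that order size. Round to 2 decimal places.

€11,887.58

2DS/H = 2·14,900·479/9.9 = 1,441,838.38
EOQ = √1,441,838.38 ≈ 1,200.77 → Q = 1,201 units
Ordering: D/Q × S = 14,900/1,201 × €479 = €5,942.63
Holding:  Q/2 × H = 1,201/2 × €9.9 = €5,944.95
Total = €5,942.63 + €5,944.95 = €11,887.58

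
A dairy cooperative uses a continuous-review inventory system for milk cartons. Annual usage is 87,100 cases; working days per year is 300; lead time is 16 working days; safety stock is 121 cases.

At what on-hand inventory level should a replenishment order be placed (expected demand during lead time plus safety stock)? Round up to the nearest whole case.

Daily demand d = 87,100 / 300 = 290.333 cases/day
Demand during lead time = 290.333 × 16 = 4,645.33
Reorder point = 4,645.33 + 121 = 4,766.33 → round up

4,767 cases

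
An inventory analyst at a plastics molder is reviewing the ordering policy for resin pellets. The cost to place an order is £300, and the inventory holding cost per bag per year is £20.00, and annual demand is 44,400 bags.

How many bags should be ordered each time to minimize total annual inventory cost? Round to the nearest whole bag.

1,154 bags

Q* = √(2·D·S / H) = √(2·44,400·300 / 20) = √1,332,000.0 ≈ 1,154.12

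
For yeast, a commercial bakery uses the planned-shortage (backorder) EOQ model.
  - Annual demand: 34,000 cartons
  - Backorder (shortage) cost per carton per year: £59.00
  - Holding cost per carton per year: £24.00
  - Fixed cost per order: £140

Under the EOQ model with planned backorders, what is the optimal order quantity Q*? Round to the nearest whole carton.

747 cartons

Q* = √(2DS/H) · √((H + b)/b)
   = √(2 × 34,000 × 140 / 24) · √((24 + 59) / 59)
   = 629.815 × 1.1861 ≈ 747.01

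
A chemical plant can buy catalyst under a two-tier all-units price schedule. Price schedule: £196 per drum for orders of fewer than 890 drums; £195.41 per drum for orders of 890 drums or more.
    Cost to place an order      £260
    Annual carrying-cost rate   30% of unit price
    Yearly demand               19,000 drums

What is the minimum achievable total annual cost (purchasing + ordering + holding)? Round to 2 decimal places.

H₁ = 30%×£196 = £58.8000;  H₂ = 30%×£195.41 = £58.6230
EOQ₁ = √(2×19,000×260/58.8000) = 409.91  (< 890, feasible at tier 1)
EOQ₂ = √(2×19,000×260/58.6230) = 410.53  (< 890 → use Q = 890 at tier-2 price)
TC(tier 1 (EOQ₁), Q≈409.9) = £3,748,102.78
TC(tier 2, Q≈890.0) = £3,744,427.80
Minimum at tier 2: £3,744,427.80

£3,744,427.80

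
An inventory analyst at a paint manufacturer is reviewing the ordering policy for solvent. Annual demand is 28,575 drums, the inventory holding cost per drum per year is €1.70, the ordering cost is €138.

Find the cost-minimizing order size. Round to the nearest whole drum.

Q* = √(2·D·S / H) = √(2·28,575·138 / 1.7) = √4,639,235.3 ≈ 2,153.89

2,154 drums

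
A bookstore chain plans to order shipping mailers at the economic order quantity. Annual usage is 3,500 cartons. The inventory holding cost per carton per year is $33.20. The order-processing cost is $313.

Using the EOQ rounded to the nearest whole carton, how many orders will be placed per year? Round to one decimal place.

Optimal lot size Q* = (2 × 3,500 × $313 / $33.2)^½ ≈ 256.89 → Q = 257
Orders per year = D/Q = 3,500 / 257 = 13.619

13.6 orders per year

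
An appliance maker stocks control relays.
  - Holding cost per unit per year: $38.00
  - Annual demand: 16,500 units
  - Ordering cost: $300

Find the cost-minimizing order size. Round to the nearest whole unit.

Optimal lot size Q* = (2 × 16,500 × $300 / $38)^½ ≈ 510.42

510 units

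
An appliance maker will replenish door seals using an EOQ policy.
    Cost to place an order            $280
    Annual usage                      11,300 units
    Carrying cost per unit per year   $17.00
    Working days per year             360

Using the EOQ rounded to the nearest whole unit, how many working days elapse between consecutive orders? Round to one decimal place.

2DS/H = 2·11,300·280/17 = 372,235.29
EOQ = √372,235.29 ≈ 610.11 → Q = 610 units
Days between orders = 360 / (D/Q) = 360 / 18.525 ≈ 19.434

19.4 days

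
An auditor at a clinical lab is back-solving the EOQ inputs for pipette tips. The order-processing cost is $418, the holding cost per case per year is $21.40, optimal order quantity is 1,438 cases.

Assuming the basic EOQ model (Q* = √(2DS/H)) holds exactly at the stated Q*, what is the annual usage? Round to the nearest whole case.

Since Q* = (2DS/H)^½, squaring gives Q*²·H = 2DS.
D = Q²H / (2S) = 1,438² × 21.4 / (2 × 418) = 52,932.85

52,933 cases per year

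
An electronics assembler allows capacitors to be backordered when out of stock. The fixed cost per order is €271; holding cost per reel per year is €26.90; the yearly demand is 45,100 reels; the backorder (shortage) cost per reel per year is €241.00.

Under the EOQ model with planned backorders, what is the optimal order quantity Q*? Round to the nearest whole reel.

Basic EOQ = √(2·45,100·271/26.9) = 953.261
Backorder adjustment √((H+b)/b) = √((26.9+241)/241) = 1.0543
Q* = 953.261 × 1.0543 ≈ 1,005.05

1,005 reels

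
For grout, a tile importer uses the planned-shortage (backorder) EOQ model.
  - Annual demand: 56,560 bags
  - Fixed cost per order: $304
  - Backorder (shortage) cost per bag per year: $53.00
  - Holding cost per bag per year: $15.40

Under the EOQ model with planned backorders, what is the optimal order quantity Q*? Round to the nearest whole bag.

Q* = √(2DS/H) · √((H + b)/b)
   = √(2 × 56,560 × 304 / 15.4) · √((15.4 + 53) / 53)
   = 1,494.329 × 1.1360 ≈ 1,697.60

1,698 bags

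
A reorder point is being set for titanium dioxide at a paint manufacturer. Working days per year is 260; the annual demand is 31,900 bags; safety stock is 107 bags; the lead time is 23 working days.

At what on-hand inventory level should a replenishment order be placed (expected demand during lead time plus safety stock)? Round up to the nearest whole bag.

Daily demand d = 31,900 / 260 = 122.692 bags/day
Demand during lead time = 122.692 × 23 = 2,821.92
Reorder point = 2,821.92 + 107 = 2,928.92 → round up

2,929 bags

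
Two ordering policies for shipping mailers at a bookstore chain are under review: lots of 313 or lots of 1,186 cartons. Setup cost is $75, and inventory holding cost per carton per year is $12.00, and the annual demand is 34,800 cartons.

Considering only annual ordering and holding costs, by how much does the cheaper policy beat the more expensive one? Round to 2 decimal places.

TC(Q) = (D/Q)S + (Q/2)H
TC(313) = (34,800/313)×75 + (313/2)×12 = $10,216.66
TC(1,186) = (34,800/1,186)×75 + (1,186/2)×12 = $9,316.67
Lots of 1,186 are cheaper by $899.98.

$899.98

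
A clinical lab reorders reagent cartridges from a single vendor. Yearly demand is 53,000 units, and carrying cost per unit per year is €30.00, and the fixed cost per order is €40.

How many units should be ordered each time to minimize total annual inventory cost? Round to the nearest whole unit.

Optimal lot size Q* = (2 × 53,000 × €40 / €30)^½ ≈ 375.94

376 units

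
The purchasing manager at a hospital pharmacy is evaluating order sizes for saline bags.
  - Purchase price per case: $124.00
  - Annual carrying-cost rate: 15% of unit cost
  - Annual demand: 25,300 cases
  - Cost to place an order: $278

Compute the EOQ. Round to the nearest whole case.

Holding cost per case per year: H = 15% × $124 = $18.6000
Optimal lot size Q* = (2 × 25,300 × $278 / $18.6)^½ ≈ 869.64

870 cases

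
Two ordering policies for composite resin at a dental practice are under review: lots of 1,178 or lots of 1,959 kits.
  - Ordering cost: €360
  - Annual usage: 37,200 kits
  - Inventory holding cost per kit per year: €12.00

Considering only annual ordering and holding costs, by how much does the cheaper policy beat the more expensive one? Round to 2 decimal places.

For each Q, cost = (D/Q)·S + (Q/2)·H.
TC(1,178) = (37,200/1,178)×360 + (1,178/2)×12 = €18,436.42
TC(1,959) = (37,200/1,959)×360 + (1,959/2)×12 = €18,590.14
Lots of 1,178 are cheaper by €153.72.

€153.72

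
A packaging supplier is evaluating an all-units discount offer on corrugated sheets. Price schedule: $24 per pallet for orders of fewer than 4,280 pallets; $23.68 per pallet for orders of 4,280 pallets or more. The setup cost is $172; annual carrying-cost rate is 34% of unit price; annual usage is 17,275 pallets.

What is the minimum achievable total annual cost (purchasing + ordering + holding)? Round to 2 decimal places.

$421,563.59

H₁ = 34%×$24 = $8.1600;  H₂ = 34%×$23.68 = $8.0512
EOQ₁ = √(2×17,275×172/8.1600) = 853.38  (< 4,280, feasible at tier 1)
EOQ₂ = √(2×17,275×172/8.0512) = 859.13  (< 4,280 → use Q = 4,280 at tier-2 price)
TC(tier 1 (EOQ₁), Q≈853.4) = $421,563.59
TC(tier 2, Q≈4,280.0) = $426,995.80
Minimum at tier 1 (EOQ₁): $421,563.59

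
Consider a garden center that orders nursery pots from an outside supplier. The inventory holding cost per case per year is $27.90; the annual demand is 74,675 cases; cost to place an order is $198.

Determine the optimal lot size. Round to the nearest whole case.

Optimal lot size Q* = (2 × 74,675 × $198 / $27.9)^½ ≈ 1,029.52

1,030 cases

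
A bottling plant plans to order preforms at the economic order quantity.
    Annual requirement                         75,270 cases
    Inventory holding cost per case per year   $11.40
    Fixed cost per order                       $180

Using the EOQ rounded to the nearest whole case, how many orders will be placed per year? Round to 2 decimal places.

48.81 orders per year

Optimal lot size Q* = (2 × 75,270 × $180 / $11.4)^½ ≈ 1,541.74 → Q = 1,542
Orders per year = D/Q = 75,270 / 1,542 = 48.813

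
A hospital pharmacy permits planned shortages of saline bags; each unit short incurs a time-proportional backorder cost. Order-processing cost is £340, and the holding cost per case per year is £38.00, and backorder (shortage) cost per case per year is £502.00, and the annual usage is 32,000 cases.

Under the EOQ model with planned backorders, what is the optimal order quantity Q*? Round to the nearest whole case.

Basic EOQ = √(2·32,000·340/38) = 756.724
Backorder adjustment √((H+b)/b) = √((38+502)/502) = 1.0372
Q* = 756.724 × 1.0372 ≈ 784.84

785 cases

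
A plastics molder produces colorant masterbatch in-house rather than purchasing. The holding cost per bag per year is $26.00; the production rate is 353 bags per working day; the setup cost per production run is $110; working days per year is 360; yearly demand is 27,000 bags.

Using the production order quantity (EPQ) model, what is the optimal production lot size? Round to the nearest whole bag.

539 bags

Daily demand d = 27,000/360 = 75.000; p = 353; 1 − d/p = 0.78754
EPQ = √(2DS / (H(1 − d/p)))
    = √(2 × 27,000 × 110 / (26 × 0.78754)) ≈ 538.61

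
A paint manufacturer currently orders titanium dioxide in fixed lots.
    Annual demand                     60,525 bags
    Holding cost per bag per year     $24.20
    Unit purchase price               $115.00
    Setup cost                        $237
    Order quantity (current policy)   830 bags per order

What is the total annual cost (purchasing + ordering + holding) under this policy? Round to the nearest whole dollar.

$6,987,700

Orders/yr = 60,525/830 = 72.922; ordering cost = 72.922 × $237 = $17,282.44
Average inventory = 830/2 = 415; holding cost = 415 × $24.2 = $10,043.00
Purchase cost = D·C = 60,525 × 115 = $6,960,375.00
Total = $17,282.44 + $10,043.00 + $6,960,375.00 = $6,987,700.44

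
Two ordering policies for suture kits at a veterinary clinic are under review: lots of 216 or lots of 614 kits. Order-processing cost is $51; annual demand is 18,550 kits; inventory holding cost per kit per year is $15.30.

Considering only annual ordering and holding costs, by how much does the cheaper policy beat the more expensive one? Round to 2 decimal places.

Annual cost at Q: ordering D·S/Q plus holding Q·H/2.
TC(216) = (18,550/216)×51 + (216/2)×15.3 = $6,032.26
TC(614) = (18,550/614)×51 + (614/2)×15.3 = $6,237.90
Lots of 216 are cheaper by $205.64.

$205.64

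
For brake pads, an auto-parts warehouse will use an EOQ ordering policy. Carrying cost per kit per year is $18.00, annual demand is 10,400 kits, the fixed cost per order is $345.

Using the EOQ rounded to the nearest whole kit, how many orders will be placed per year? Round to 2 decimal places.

2DS/H = 2·10,400·345/18 = 398,666.67
EOQ = √398,666.67 ≈ 631.40 → Q = 631
N = D/Q = 10,400/631 ≈ 16.482 orders/yr

16.48 orders per year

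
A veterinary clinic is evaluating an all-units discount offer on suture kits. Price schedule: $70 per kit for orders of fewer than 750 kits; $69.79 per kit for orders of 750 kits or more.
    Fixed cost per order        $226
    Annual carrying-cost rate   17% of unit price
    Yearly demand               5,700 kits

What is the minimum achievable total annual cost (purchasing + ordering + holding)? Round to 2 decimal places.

$403,969.71

H₁ = 17%×$70 = $11.9000;  H₂ = 17%×$69.79 = $11.8643
EOQ₁ = √(2×5,700×226/11.9000) = 465.30  (< 750, feasible at tier 1)
EOQ₂ = √(2×5,700×226/11.8643) = 466.00  (< 750 → use Q = 750 at tier-2 price)
TC(tier 1 (EOQ₁), Q≈465.3) = $404,537.07
TC(tier 2, Q≈750.0) = $403,969.71
Minimum at tier 2: $403,969.71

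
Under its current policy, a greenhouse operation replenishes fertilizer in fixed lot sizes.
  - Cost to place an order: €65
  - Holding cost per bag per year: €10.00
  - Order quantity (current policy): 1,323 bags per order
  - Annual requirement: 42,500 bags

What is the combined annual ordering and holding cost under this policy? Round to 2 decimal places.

€8,703.06

Annual ordering cost = (D/Q)·S = (42,500/1,323) × 65 = €2,088.06
Annual holding cost  = (Q/2)·H = (1,323/2) × 10 = €6,615.00
Total = €2,088.06 + €6,615.00 = €8,703.06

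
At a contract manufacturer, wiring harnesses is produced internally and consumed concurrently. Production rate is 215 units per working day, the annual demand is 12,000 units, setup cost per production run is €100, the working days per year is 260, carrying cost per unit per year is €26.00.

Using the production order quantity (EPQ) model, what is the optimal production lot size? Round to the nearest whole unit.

343 units

Daily demand d = 12,000/260 = 46.154; p = 215; 1 − d/p = 0.78533
EPQ = √(2DS / (H(1 − d/p)))
    = √(2 × 12,000 × 100 / (26 × 0.78533)) ≈ 342.84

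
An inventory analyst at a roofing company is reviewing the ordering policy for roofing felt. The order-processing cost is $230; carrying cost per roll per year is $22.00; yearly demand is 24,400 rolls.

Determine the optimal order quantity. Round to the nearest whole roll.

EOQ = √(2DS/H) = √(2 × 24,400 × 230 / 22)
    = √(510,181.82) ≈ 714.27

714 rolls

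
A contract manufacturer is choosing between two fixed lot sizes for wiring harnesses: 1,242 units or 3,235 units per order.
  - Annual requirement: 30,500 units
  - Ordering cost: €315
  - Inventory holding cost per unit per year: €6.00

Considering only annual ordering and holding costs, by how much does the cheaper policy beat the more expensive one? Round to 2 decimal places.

€1,213.35

For each Q, cost = (D/Q)·S + (Q/2)·H.
TC(1,242) = (30,500/1,242)×315 + (1,242/2)×6 = €11,461.51
TC(3,235) = (30,500/3,235)×315 + (3,235/2)×6 = €12,674.86
Cheaper: Q = 1,242.  Difference = €1,213.35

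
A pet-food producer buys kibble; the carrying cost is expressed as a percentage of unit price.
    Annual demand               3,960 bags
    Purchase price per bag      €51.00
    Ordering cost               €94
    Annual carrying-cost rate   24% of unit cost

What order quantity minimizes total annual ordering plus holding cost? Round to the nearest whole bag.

H = i·C = 0.24 × €51 = €12.2400 per bag-year
Optimal lot size Q* = (2 × 3,960 × €94 / €12.24)^½ ≈ 246.62

247 bags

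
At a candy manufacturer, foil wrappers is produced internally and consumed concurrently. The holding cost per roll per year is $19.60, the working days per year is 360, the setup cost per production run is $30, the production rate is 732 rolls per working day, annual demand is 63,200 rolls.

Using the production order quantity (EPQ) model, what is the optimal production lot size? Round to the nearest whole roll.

Daily demand d = 63,200/360 = 175.556; p = 732; 1 − d/p = 0.76017
EPQ = √(2DS / (H(1 − d/p)))
    = √(2 × 63,200 × 30 / (19.6 × 0.76017)) ≈ 504.49

504 rolls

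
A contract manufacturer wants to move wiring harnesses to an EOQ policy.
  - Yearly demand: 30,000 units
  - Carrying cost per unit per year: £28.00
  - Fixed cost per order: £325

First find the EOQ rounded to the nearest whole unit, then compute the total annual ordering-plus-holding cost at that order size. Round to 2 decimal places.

£23,366.65

2DS/H = 2·30,000·325/28 = 696,428.57
EOQ = √696,428.57 ≈ 834.52 → Q = 835 units
Annual ordering cost = (D/Q)·S = (30,000/835) × 325 = £11,676.65
Annual holding cost  = (Q/2)·H = (835/2) × 28 = £11,690.00
Total = £11,676.65 + £11,690.00 = £23,366.65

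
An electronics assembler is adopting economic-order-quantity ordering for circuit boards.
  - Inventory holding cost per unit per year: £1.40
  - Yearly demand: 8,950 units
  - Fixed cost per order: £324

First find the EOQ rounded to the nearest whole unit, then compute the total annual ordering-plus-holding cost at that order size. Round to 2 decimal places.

Optimal lot size Q* = (2 × 8,950 × £324 / £1.4)^½ ≈ 2,035.33 → Q = 2,035 units
Annual ordering cost = (D/Q)·S = (8,950/2,035) × 324 = £1,424.96
Annual holding cost  = (Q/2)·H = (2,035/2) × 1.4 = £1,424.50
Total = £1,424.96 + £1,424.50 = £2,849.46

£2,849.46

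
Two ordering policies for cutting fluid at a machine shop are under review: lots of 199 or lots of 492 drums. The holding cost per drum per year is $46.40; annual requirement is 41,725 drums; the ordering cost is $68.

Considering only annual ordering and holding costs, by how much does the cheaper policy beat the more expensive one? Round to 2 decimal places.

TC(Q) = (D/Q)S + (Q/2)H
TC(199) = (41,725/199)×68 + (199/2)×46.4 = $18,874.59
TC(492) = (41,725/492)×68 + (492/2)×46.4 = $17,181.27
Cheaper: Q = 492.  Difference = $1,693.32

$1,693.32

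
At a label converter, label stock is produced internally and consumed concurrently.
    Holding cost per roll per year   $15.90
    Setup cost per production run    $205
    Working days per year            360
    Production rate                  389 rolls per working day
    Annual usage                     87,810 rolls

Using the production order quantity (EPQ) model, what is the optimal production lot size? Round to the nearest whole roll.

2,464 rolls

d = 87,810/360 = 243.9167 rolls/day;  effective holding cost H(1 − d/p) = 15.9·(1 − 243.9167/389) = 5.93014
Q* = √(2DS / H_eff) = √(2·87,810·205 / 5.93014) ≈ 2,463.95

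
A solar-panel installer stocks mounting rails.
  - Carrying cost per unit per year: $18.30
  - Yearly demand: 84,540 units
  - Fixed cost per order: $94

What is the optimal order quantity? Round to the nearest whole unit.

932 units

EOQ = √(2DS/H) = √(2 × 84,540 × 94 / 18.3)
    = √(868,498.36) ≈ 931.93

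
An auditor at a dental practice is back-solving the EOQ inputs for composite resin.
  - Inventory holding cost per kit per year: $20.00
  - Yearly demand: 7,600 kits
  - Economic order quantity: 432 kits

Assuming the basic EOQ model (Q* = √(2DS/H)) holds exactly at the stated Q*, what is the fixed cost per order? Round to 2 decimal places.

$245.56

From Q* = √(2DS/H) ⇒ Q*² = 2DS/H.
S = Q²H / (2D) = 432² × 20 / (2 × 7,600) = 245.5579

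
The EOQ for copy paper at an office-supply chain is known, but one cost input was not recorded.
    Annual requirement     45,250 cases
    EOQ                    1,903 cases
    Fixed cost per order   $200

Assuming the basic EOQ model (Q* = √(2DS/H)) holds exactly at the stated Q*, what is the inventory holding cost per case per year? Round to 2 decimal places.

$5.00

EOQ relation: Q² = 2DS/H, so rearrange for the unknown.
H = 2DS / Q² = 2 × 45,250 × 200 / 1,903² = 4.9981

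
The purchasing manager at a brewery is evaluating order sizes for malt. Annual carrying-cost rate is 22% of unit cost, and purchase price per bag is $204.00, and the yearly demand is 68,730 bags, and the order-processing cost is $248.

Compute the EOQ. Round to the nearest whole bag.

Holding cost per bag per year: H = 22% × $204 = $44.8800
2DS/H = 2·68,730·248/44.88 = 759,582.89
EOQ = √759,582.89 ≈ 871.54

872 bags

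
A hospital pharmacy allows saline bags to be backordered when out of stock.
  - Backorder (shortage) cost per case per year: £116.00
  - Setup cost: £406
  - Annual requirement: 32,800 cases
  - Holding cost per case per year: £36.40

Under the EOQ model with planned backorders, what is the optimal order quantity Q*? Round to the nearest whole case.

980 cases

Q* = √(2DS/H) · √((H + b)/b)
   = √(2 × 32,800 × 406 / 36.4) · √((36.4 + 116) / 116)
   = 855.390 × 1.1462 ≈ 980.46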